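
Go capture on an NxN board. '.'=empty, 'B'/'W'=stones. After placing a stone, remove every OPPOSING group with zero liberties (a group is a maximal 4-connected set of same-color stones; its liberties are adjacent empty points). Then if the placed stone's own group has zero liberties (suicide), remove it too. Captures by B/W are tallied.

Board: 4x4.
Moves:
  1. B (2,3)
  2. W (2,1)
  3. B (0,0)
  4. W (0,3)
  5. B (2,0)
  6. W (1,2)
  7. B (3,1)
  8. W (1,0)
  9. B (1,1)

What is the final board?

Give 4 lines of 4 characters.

Move 1: B@(2,3) -> caps B=0 W=0
Move 2: W@(2,1) -> caps B=0 W=0
Move 3: B@(0,0) -> caps B=0 W=0
Move 4: W@(0,3) -> caps B=0 W=0
Move 5: B@(2,0) -> caps B=0 W=0
Move 6: W@(1,2) -> caps B=0 W=0
Move 7: B@(3,1) -> caps B=0 W=0
Move 8: W@(1,0) -> caps B=0 W=0
Move 9: B@(1,1) -> caps B=1 W=0

Answer: B..W
.BW.
BW.B
.B..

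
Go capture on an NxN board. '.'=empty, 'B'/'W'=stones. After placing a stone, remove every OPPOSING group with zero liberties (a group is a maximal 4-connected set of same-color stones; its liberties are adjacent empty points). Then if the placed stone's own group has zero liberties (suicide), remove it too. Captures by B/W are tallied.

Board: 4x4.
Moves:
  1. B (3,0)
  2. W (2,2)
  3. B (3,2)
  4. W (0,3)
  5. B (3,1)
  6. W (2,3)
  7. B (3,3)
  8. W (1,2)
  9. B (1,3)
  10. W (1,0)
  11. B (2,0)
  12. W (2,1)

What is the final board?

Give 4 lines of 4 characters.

Move 1: B@(3,0) -> caps B=0 W=0
Move 2: W@(2,2) -> caps B=0 W=0
Move 3: B@(3,2) -> caps B=0 W=0
Move 4: W@(0,3) -> caps B=0 W=0
Move 5: B@(3,1) -> caps B=0 W=0
Move 6: W@(2,3) -> caps B=0 W=0
Move 7: B@(3,3) -> caps B=0 W=0
Move 8: W@(1,2) -> caps B=0 W=0
Move 9: B@(1,3) -> caps B=0 W=0
Move 10: W@(1,0) -> caps B=0 W=0
Move 11: B@(2,0) -> caps B=0 W=0
Move 12: W@(2,1) -> caps B=0 W=5

Answer: ...W
W.W.
.WWW
....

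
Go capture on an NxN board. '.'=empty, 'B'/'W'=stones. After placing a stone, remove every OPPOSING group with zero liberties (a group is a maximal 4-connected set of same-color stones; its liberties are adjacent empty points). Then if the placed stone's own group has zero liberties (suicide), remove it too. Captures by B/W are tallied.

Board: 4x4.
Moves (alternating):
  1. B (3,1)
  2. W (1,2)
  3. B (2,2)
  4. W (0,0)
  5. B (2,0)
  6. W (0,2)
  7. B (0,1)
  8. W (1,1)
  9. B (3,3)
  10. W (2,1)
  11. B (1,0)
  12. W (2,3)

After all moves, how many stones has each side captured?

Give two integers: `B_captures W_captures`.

Answer: 0 1

Derivation:
Move 1: B@(3,1) -> caps B=0 W=0
Move 2: W@(1,2) -> caps B=0 W=0
Move 3: B@(2,2) -> caps B=0 W=0
Move 4: W@(0,0) -> caps B=0 W=0
Move 5: B@(2,0) -> caps B=0 W=0
Move 6: W@(0,2) -> caps B=0 W=0
Move 7: B@(0,1) -> caps B=0 W=0
Move 8: W@(1,1) -> caps B=0 W=1
Move 9: B@(3,3) -> caps B=0 W=1
Move 10: W@(2,1) -> caps B=0 W=1
Move 11: B@(1,0) -> caps B=0 W=1
Move 12: W@(2,3) -> caps B=0 W=1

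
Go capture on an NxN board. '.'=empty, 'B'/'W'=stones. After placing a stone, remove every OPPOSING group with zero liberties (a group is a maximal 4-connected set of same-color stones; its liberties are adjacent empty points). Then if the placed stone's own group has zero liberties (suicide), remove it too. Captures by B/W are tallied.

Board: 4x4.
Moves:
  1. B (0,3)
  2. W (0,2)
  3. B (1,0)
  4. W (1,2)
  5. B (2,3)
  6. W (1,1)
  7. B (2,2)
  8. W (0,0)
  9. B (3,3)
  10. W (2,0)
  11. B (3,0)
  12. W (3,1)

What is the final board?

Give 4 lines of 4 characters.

Answer: W.WB
.WW.
W.BB
.W.B

Derivation:
Move 1: B@(0,3) -> caps B=0 W=0
Move 2: W@(0,2) -> caps B=0 W=0
Move 3: B@(1,0) -> caps B=0 W=0
Move 4: W@(1,2) -> caps B=0 W=0
Move 5: B@(2,3) -> caps B=0 W=0
Move 6: W@(1,1) -> caps B=0 W=0
Move 7: B@(2,2) -> caps B=0 W=0
Move 8: W@(0,0) -> caps B=0 W=0
Move 9: B@(3,3) -> caps B=0 W=0
Move 10: W@(2,0) -> caps B=0 W=1
Move 11: B@(3,0) -> caps B=0 W=1
Move 12: W@(3,1) -> caps B=0 W=2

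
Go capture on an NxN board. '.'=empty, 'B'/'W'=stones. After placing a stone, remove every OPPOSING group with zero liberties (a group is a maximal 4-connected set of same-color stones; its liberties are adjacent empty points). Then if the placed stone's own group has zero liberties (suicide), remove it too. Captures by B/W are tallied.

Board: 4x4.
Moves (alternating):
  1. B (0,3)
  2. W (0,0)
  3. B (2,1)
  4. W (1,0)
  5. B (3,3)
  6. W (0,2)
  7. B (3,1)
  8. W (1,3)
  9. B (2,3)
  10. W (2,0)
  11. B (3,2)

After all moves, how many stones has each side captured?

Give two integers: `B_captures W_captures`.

Move 1: B@(0,3) -> caps B=0 W=0
Move 2: W@(0,0) -> caps B=0 W=0
Move 3: B@(2,1) -> caps B=0 W=0
Move 4: W@(1,0) -> caps B=0 W=0
Move 5: B@(3,3) -> caps B=0 W=0
Move 6: W@(0,2) -> caps B=0 W=0
Move 7: B@(3,1) -> caps B=0 W=0
Move 8: W@(1,3) -> caps B=0 W=1
Move 9: B@(2,3) -> caps B=0 W=1
Move 10: W@(2,0) -> caps B=0 W=1
Move 11: B@(3,2) -> caps B=0 W=1

Answer: 0 1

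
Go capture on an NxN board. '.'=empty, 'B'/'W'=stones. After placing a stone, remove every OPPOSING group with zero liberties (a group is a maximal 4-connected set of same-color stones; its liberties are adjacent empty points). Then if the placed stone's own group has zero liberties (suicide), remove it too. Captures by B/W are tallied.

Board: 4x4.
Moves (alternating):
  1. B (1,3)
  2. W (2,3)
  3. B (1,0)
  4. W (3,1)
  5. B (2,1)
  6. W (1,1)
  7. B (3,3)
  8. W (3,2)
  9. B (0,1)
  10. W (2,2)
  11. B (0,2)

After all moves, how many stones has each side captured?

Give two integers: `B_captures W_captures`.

Move 1: B@(1,3) -> caps B=0 W=0
Move 2: W@(2,3) -> caps B=0 W=0
Move 3: B@(1,0) -> caps B=0 W=0
Move 4: W@(3,1) -> caps B=0 W=0
Move 5: B@(2,1) -> caps B=0 W=0
Move 6: W@(1,1) -> caps B=0 W=0
Move 7: B@(3,3) -> caps B=0 W=0
Move 8: W@(3,2) -> caps B=0 W=1
Move 9: B@(0,1) -> caps B=0 W=1
Move 10: W@(2,2) -> caps B=0 W=1
Move 11: B@(0,2) -> caps B=0 W=1

Answer: 0 1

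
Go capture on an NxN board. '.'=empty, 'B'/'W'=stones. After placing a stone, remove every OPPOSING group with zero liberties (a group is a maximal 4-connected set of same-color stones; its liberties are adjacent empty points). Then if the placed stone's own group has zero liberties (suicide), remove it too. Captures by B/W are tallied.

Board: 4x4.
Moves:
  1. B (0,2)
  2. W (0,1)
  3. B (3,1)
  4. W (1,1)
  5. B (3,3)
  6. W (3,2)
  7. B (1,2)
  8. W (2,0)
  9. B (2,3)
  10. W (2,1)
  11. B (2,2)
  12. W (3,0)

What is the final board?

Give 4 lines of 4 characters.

Answer: .WB.
.WB.
WWBB
WB.B

Derivation:
Move 1: B@(0,2) -> caps B=0 W=0
Move 2: W@(0,1) -> caps B=0 W=0
Move 3: B@(3,1) -> caps B=0 W=0
Move 4: W@(1,1) -> caps B=0 W=0
Move 5: B@(3,3) -> caps B=0 W=0
Move 6: W@(3,2) -> caps B=0 W=0
Move 7: B@(1,2) -> caps B=0 W=0
Move 8: W@(2,0) -> caps B=0 W=0
Move 9: B@(2,3) -> caps B=0 W=0
Move 10: W@(2,1) -> caps B=0 W=0
Move 11: B@(2,2) -> caps B=1 W=0
Move 12: W@(3,0) -> caps B=1 W=0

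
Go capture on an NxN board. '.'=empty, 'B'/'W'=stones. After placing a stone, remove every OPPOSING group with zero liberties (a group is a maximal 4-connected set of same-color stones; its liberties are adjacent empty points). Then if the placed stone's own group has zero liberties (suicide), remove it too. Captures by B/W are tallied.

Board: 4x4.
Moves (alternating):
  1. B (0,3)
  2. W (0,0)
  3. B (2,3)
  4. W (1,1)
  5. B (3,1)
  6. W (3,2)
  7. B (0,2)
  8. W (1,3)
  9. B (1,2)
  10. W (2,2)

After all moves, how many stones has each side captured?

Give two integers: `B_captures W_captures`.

Answer: 1 0

Derivation:
Move 1: B@(0,3) -> caps B=0 W=0
Move 2: W@(0,0) -> caps B=0 W=0
Move 3: B@(2,3) -> caps B=0 W=0
Move 4: W@(1,1) -> caps B=0 W=0
Move 5: B@(3,1) -> caps B=0 W=0
Move 6: W@(3,2) -> caps B=0 W=0
Move 7: B@(0,2) -> caps B=0 W=0
Move 8: W@(1,3) -> caps B=0 W=0
Move 9: B@(1,2) -> caps B=1 W=0
Move 10: W@(2,2) -> caps B=1 W=0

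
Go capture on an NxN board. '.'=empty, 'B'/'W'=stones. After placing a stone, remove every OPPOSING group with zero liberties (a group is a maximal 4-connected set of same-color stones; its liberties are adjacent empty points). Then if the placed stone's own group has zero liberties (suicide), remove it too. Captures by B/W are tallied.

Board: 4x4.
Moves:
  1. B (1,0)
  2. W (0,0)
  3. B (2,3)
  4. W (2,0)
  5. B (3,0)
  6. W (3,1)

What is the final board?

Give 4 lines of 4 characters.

Move 1: B@(1,0) -> caps B=0 W=0
Move 2: W@(0,0) -> caps B=0 W=0
Move 3: B@(2,3) -> caps B=0 W=0
Move 4: W@(2,0) -> caps B=0 W=0
Move 5: B@(3,0) -> caps B=0 W=0
Move 6: W@(3,1) -> caps B=0 W=1

Answer: W...
B...
W..B
.W..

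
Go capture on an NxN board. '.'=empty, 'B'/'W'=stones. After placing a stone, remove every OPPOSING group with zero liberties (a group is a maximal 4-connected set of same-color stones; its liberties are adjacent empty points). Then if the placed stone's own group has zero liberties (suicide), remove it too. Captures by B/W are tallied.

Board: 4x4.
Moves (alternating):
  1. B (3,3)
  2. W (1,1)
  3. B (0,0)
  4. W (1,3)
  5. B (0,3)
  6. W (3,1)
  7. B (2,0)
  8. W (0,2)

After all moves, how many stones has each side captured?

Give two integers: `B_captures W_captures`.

Move 1: B@(3,3) -> caps B=0 W=0
Move 2: W@(1,1) -> caps B=0 W=0
Move 3: B@(0,0) -> caps B=0 W=0
Move 4: W@(1,3) -> caps B=0 W=0
Move 5: B@(0,3) -> caps B=0 W=0
Move 6: W@(3,1) -> caps B=0 W=0
Move 7: B@(2,0) -> caps B=0 W=0
Move 8: W@(0,2) -> caps B=0 W=1

Answer: 0 1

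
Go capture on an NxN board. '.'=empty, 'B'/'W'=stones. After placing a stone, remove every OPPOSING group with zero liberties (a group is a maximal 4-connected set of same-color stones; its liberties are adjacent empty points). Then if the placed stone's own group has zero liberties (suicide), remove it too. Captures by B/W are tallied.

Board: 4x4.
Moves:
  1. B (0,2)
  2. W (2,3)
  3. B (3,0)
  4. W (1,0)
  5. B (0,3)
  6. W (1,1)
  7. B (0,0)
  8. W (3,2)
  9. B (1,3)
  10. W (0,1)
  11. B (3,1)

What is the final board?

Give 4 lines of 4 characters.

Answer: .WBB
WW.B
...W
BBW.

Derivation:
Move 1: B@(0,2) -> caps B=0 W=0
Move 2: W@(2,3) -> caps B=0 W=0
Move 3: B@(3,0) -> caps B=0 W=0
Move 4: W@(1,0) -> caps B=0 W=0
Move 5: B@(0,3) -> caps B=0 W=0
Move 6: W@(1,1) -> caps B=0 W=0
Move 7: B@(0,0) -> caps B=0 W=0
Move 8: W@(3,2) -> caps B=0 W=0
Move 9: B@(1,3) -> caps B=0 W=0
Move 10: W@(0,1) -> caps B=0 W=1
Move 11: B@(3,1) -> caps B=0 W=1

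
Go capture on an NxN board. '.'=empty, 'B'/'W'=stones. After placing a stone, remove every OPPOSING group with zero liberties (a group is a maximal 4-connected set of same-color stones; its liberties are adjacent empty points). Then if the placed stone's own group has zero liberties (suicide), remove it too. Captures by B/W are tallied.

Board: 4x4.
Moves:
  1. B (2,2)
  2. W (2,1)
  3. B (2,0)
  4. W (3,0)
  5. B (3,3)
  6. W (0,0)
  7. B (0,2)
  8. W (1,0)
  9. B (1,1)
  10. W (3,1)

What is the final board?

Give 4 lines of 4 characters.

Answer: W.B.
WB..
.WB.
WW.B

Derivation:
Move 1: B@(2,2) -> caps B=0 W=0
Move 2: W@(2,1) -> caps B=0 W=0
Move 3: B@(2,0) -> caps B=0 W=0
Move 4: W@(3,0) -> caps B=0 W=0
Move 5: B@(3,3) -> caps B=0 W=0
Move 6: W@(0,0) -> caps B=0 W=0
Move 7: B@(0,2) -> caps B=0 W=0
Move 8: W@(1,0) -> caps B=0 W=1
Move 9: B@(1,1) -> caps B=0 W=1
Move 10: W@(3,1) -> caps B=0 W=1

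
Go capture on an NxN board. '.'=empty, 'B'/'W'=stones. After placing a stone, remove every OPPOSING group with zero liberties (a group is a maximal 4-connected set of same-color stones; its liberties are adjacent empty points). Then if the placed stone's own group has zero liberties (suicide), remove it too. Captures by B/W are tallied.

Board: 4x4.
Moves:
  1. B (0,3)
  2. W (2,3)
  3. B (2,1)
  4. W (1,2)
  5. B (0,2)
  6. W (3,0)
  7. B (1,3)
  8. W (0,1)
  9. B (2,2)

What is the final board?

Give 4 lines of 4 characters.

Answer: .W..
..W.
.BBW
W...

Derivation:
Move 1: B@(0,3) -> caps B=0 W=0
Move 2: W@(2,3) -> caps B=0 W=0
Move 3: B@(2,1) -> caps B=0 W=0
Move 4: W@(1,2) -> caps B=0 W=0
Move 5: B@(0,2) -> caps B=0 W=0
Move 6: W@(3,0) -> caps B=0 W=0
Move 7: B@(1,3) -> caps B=0 W=0
Move 8: W@(0,1) -> caps B=0 W=3
Move 9: B@(2,2) -> caps B=0 W=3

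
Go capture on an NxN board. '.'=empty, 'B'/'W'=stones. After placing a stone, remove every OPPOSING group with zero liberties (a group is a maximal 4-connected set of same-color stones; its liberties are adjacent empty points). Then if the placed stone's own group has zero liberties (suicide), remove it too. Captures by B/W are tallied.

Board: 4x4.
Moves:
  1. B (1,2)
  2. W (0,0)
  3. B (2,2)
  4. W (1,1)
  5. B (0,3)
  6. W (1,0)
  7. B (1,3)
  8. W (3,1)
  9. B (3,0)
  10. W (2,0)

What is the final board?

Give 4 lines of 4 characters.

Answer: W..B
WWBB
W.B.
.W..

Derivation:
Move 1: B@(1,2) -> caps B=0 W=0
Move 2: W@(0,0) -> caps B=0 W=0
Move 3: B@(2,2) -> caps B=0 W=0
Move 4: W@(1,1) -> caps B=0 W=0
Move 5: B@(0,3) -> caps B=0 W=0
Move 6: W@(1,0) -> caps B=0 W=0
Move 7: B@(1,3) -> caps B=0 W=0
Move 8: W@(3,1) -> caps B=0 W=0
Move 9: B@(3,0) -> caps B=0 W=0
Move 10: W@(2,0) -> caps B=0 W=1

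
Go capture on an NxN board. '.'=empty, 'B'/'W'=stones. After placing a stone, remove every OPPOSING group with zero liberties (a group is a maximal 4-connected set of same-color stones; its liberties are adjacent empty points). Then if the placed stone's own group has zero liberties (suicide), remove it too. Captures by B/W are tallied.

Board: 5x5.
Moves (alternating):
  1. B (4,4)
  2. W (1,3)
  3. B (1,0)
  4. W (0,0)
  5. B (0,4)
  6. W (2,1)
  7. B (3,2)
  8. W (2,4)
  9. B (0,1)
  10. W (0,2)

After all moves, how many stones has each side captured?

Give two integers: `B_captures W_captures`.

Answer: 1 0

Derivation:
Move 1: B@(4,4) -> caps B=0 W=0
Move 2: W@(1,3) -> caps B=0 W=0
Move 3: B@(1,0) -> caps B=0 W=0
Move 4: W@(0,0) -> caps B=0 W=0
Move 5: B@(0,4) -> caps B=0 W=0
Move 6: W@(2,1) -> caps B=0 W=0
Move 7: B@(3,2) -> caps B=0 W=0
Move 8: W@(2,4) -> caps B=0 W=0
Move 9: B@(0,1) -> caps B=1 W=0
Move 10: W@(0,2) -> caps B=1 W=0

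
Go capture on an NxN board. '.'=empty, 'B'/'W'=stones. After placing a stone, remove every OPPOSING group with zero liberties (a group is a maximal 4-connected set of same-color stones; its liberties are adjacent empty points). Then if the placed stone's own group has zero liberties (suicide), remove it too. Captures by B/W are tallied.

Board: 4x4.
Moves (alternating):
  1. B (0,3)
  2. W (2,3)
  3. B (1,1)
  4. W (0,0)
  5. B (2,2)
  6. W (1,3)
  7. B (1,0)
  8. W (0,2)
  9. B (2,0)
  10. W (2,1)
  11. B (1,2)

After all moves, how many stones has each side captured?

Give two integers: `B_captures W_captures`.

Answer: 0 1

Derivation:
Move 1: B@(0,3) -> caps B=0 W=0
Move 2: W@(2,3) -> caps B=0 W=0
Move 3: B@(1,1) -> caps B=0 W=0
Move 4: W@(0,0) -> caps B=0 W=0
Move 5: B@(2,2) -> caps B=0 W=0
Move 6: W@(1,3) -> caps B=0 W=0
Move 7: B@(1,0) -> caps B=0 W=0
Move 8: W@(0,2) -> caps B=0 W=1
Move 9: B@(2,0) -> caps B=0 W=1
Move 10: W@(2,1) -> caps B=0 W=1
Move 11: B@(1,2) -> caps B=0 W=1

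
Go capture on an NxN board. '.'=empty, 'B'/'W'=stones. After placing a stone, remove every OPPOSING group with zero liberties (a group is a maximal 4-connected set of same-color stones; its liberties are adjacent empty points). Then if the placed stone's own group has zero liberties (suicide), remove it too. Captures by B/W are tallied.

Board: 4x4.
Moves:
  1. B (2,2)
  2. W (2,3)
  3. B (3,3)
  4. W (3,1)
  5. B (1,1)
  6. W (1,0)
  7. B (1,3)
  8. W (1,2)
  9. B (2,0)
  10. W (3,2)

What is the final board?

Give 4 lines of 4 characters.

Move 1: B@(2,2) -> caps B=0 W=0
Move 2: W@(2,3) -> caps B=0 W=0
Move 3: B@(3,3) -> caps B=0 W=0
Move 4: W@(3,1) -> caps B=0 W=0
Move 5: B@(1,1) -> caps B=0 W=0
Move 6: W@(1,0) -> caps B=0 W=0
Move 7: B@(1,3) -> caps B=1 W=0
Move 8: W@(1,2) -> caps B=1 W=0
Move 9: B@(2,0) -> caps B=1 W=0
Move 10: W@(3,2) -> caps B=1 W=0

Answer: ....
WBWB
B.B.
.WWB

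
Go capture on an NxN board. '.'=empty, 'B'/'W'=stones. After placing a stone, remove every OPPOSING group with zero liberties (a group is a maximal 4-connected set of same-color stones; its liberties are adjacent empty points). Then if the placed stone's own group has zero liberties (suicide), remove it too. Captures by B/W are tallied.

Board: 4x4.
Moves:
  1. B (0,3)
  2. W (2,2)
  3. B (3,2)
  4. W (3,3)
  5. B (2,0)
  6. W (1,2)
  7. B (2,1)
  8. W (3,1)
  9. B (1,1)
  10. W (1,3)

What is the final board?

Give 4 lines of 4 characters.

Answer: ...B
.BWW
BBW.
.W.W

Derivation:
Move 1: B@(0,3) -> caps B=0 W=0
Move 2: W@(2,2) -> caps B=0 W=0
Move 3: B@(3,2) -> caps B=0 W=0
Move 4: W@(3,3) -> caps B=0 W=0
Move 5: B@(2,0) -> caps B=0 W=0
Move 6: W@(1,2) -> caps B=0 W=0
Move 7: B@(2,1) -> caps B=0 W=0
Move 8: W@(3,1) -> caps B=0 W=1
Move 9: B@(1,1) -> caps B=0 W=1
Move 10: W@(1,3) -> caps B=0 W=1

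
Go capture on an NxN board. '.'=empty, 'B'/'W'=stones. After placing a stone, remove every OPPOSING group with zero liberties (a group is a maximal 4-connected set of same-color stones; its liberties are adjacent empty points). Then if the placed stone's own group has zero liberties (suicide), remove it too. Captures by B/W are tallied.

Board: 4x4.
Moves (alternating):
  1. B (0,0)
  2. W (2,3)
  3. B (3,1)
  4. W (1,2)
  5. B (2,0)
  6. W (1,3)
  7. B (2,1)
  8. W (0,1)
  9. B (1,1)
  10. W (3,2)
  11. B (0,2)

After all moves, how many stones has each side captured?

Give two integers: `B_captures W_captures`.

Answer: 1 0

Derivation:
Move 1: B@(0,0) -> caps B=0 W=0
Move 2: W@(2,3) -> caps B=0 W=0
Move 3: B@(3,1) -> caps B=0 W=0
Move 4: W@(1,2) -> caps B=0 W=0
Move 5: B@(2,0) -> caps B=0 W=0
Move 6: W@(1,3) -> caps B=0 W=0
Move 7: B@(2,1) -> caps B=0 W=0
Move 8: W@(0,1) -> caps B=0 W=0
Move 9: B@(1,1) -> caps B=0 W=0
Move 10: W@(3,2) -> caps B=0 W=0
Move 11: B@(0,2) -> caps B=1 W=0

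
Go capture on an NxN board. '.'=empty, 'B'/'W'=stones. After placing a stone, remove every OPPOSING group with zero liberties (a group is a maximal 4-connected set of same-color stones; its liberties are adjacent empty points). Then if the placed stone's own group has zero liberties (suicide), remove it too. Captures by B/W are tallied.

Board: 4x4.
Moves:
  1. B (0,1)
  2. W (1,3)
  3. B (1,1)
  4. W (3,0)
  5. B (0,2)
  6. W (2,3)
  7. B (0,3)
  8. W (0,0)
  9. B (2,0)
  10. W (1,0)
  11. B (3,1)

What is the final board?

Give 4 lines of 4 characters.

Answer: .BBB
.B.W
B..W
.B..

Derivation:
Move 1: B@(0,1) -> caps B=0 W=0
Move 2: W@(1,3) -> caps B=0 W=0
Move 3: B@(1,1) -> caps B=0 W=0
Move 4: W@(3,0) -> caps B=0 W=0
Move 5: B@(0,2) -> caps B=0 W=0
Move 6: W@(2,3) -> caps B=0 W=0
Move 7: B@(0,3) -> caps B=0 W=0
Move 8: W@(0,0) -> caps B=0 W=0
Move 9: B@(2,0) -> caps B=0 W=0
Move 10: W@(1,0) -> caps B=0 W=0
Move 11: B@(3,1) -> caps B=1 W=0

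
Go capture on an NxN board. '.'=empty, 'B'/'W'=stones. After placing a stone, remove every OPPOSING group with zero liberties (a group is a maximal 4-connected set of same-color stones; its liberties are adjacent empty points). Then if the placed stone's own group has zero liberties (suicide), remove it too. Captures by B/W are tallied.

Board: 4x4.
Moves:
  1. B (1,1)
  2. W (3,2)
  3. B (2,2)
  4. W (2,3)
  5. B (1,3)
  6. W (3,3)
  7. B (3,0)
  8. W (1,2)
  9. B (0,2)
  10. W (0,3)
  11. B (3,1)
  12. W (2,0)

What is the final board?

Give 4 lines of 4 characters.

Move 1: B@(1,1) -> caps B=0 W=0
Move 2: W@(3,2) -> caps B=0 W=0
Move 3: B@(2,2) -> caps B=0 W=0
Move 4: W@(2,3) -> caps B=0 W=0
Move 5: B@(1,3) -> caps B=0 W=0
Move 6: W@(3,3) -> caps B=0 W=0
Move 7: B@(3,0) -> caps B=0 W=0
Move 8: W@(1,2) -> caps B=0 W=0
Move 9: B@(0,2) -> caps B=1 W=0
Move 10: W@(0,3) -> caps B=1 W=0
Move 11: B@(3,1) -> caps B=4 W=0
Move 12: W@(2,0) -> caps B=4 W=0

Answer: ..B.
.B.B
W.B.
BB..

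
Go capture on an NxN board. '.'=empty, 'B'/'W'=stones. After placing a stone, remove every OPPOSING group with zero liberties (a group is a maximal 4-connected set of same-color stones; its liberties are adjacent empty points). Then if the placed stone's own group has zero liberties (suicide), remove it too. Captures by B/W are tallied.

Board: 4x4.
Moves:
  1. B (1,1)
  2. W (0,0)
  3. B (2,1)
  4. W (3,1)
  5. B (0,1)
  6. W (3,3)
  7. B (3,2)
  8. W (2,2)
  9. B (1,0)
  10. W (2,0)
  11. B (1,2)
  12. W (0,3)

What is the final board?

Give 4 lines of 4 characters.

Answer: .B.W
BBB.
WBW.
.W.W

Derivation:
Move 1: B@(1,1) -> caps B=0 W=0
Move 2: W@(0,0) -> caps B=0 W=0
Move 3: B@(2,1) -> caps B=0 W=0
Move 4: W@(3,1) -> caps B=0 W=0
Move 5: B@(0,1) -> caps B=0 W=0
Move 6: W@(3,3) -> caps B=0 W=0
Move 7: B@(3,2) -> caps B=0 W=0
Move 8: W@(2,2) -> caps B=0 W=1
Move 9: B@(1,0) -> caps B=1 W=1
Move 10: W@(2,0) -> caps B=1 W=1
Move 11: B@(1,2) -> caps B=1 W=1
Move 12: W@(0,3) -> caps B=1 W=1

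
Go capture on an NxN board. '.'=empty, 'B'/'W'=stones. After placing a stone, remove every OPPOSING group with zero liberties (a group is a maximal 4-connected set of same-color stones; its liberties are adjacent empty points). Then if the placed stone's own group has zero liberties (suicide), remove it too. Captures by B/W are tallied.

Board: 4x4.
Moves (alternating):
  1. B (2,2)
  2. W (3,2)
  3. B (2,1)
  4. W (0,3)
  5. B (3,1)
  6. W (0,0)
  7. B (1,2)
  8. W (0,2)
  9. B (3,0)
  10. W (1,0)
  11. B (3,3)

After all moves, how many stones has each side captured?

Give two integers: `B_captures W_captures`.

Move 1: B@(2,2) -> caps B=0 W=0
Move 2: W@(3,2) -> caps B=0 W=0
Move 3: B@(2,1) -> caps B=0 W=0
Move 4: W@(0,3) -> caps B=0 W=0
Move 5: B@(3,1) -> caps B=0 W=0
Move 6: W@(0,0) -> caps B=0 W=0
Move 7: B@(1,2) -> caps B=0 W=0
Move 8: W@(0,2) -> caps B=0 W=0
Move 9: B@(3,0) -> caps B=0 W=0
Move 10: W@(1,0) -> caps B=0 W=0
Move 11: B@(3,3) -> caps B=1 W=0

Answer: 1 0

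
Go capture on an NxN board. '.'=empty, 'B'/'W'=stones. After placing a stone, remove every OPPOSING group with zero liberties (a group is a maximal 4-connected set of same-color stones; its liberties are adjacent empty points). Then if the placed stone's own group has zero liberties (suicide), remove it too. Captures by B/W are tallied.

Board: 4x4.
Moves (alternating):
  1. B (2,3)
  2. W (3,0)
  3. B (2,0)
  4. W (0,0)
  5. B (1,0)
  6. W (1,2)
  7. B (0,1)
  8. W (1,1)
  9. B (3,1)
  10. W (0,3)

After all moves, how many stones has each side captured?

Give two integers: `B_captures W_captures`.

Answer: 2 0

Derivation:
Move 1: B@(2,3) -> caps B=0 W=0
Move 2: W@(3,0) -> caps B=0 W=0
Move 3: B@(2,0) -> caps B=0 W=0
Move 4: W@(0,0) -> caps B=0 W=0
Move 5: B@(1,0) -> caps B=0 W=0
Move 6: W@(1,2) -> caps B=0 W=0
Move 7: B@(0,1) -> caps B=1 W=0
Move 8: W@(1,1) -> caps B=1 W=0
Move 9: B@(3,1) -> caps B=2 W=0
Move 10: W@(0,3) -> caps B=2 W=0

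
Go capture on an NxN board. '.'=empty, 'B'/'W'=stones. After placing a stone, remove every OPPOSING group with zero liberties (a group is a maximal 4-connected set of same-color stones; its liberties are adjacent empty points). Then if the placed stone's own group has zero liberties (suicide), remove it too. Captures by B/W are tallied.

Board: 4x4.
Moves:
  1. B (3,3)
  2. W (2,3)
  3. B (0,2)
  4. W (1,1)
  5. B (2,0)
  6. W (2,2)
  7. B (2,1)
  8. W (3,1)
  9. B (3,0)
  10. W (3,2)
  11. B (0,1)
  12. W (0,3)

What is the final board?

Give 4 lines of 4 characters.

Move 1: B@(3,3) -> caps B=0 W=0
Move 2: W@(2,3) -> caps B=0 W=0
Move 3: B@(0,2) -> caps B=0 W=0
Move 4: W@(1,1) -> caps B=0 W=0
Move 5: B@(2,0) -> caps B=0 W=0
Move 6: W@(2,2) -> caps B=0 W=0
Move 7: B@(2,1) -> caps B=0 W=0
Move 8: W@(3,1) -> caps B=0 W=0
Move 9: B@(3,0) -> caps B=0 W=0
Move 10: W@(3,2) -> caps B=0 W=1
Move 11: B@(0,1) -> caps B=0 W=1
Move 12: W@(0,3) -> caps B=0 W=1

Answer: .BBW
.W..
BBWW
BWW.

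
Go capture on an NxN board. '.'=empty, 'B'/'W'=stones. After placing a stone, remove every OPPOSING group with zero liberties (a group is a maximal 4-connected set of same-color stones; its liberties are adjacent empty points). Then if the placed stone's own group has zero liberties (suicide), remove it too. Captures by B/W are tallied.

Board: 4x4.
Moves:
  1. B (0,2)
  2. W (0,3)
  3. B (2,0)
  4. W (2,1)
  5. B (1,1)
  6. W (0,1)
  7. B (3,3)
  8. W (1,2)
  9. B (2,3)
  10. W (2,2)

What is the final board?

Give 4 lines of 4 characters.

Answer: .W.W
.BW.
BWWB
...B

Derivation:
Move 1: B@(0,2) -> caps B=0 W=0
Move 2: W@(0,3) -> caps B=0 W=0
Move 3: B@(2,0) -> caps B=0 W=0
Move 4: W@(2,1) -> caps B=0 W=0
Move 5: B@(1,1) -> caps B=0 W=0
Move 6: W@(0,1) -> caps B=0 W=0
Move 7: B@(3,3) -> caps B=0 W=0
Move 8: W@(1,2) -> caps B=0 W=1
Move 9: B@(2,3) -> caps B=0 W=1
Move 10: W@(2,2) -> caps B=0 W=1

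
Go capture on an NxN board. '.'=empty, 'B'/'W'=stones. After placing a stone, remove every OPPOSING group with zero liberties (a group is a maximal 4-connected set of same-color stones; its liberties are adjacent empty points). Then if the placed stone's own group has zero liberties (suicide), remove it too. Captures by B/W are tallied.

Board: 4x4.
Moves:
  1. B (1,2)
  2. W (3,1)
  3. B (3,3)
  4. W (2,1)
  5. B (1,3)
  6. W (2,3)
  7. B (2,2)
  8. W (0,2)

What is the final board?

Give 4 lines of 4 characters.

Move 1: B@(1,2) -> caps B=0 W=0
Move 2: W@(3,1) -> caps B=0 W=0
Move 3: B@(3,3) -> caps B=0 W=0
Move 4: W@(2,1) -> caps B=0 W=0
Move 5: B@(1,3) -> caps B=0 W=0
Move 6: W@(2,3) -> caps B=0 W=0
Move 7: B@(2,2) -> caps B=1 W=0
Move 8: W@(0,2) -> caps B=1 W=0

Answer: ..W.
..BB
.WB.
.W.B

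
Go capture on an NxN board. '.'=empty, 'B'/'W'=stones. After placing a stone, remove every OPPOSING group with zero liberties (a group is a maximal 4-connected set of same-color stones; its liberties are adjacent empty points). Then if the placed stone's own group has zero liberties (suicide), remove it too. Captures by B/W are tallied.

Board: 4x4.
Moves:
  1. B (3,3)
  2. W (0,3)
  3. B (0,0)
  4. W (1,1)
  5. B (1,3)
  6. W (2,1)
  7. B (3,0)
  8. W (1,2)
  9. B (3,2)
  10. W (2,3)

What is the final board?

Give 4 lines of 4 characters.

Move 1: B@(3,3) -> caps B=0 W=0
Move 2: W@(0,3) -> caps B=0 W=0
Move 3: B@(0,0) -> caps B=0 W=0
Move 4: W@(1,1) -> caps B=0 W=0
Move 5: B@(1,3) -> caps B=0 W=0
Move 6: W@(2,1) -> caps B=0 W=0
Move 7: B@(3,0) -> caps B=0 W=0
Move 8: W@(1,2) -> caps B=0 W=0
Move 9: B@(3,2) -> caps B=0 W=0
Move 10: W@(2,3) -> caps B=0 W=1

Answer: B..W
.WW.
.W.W
B.BB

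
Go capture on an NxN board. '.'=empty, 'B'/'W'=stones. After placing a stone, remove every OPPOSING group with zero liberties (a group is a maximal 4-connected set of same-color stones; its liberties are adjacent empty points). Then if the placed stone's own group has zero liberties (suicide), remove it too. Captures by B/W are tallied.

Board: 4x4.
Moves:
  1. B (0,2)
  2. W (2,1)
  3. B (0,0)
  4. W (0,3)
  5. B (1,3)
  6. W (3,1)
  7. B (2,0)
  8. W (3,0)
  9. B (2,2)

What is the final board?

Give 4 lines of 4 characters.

Move 1: B@(0,2) -> caps B=0 W=0
Move 2: W@(2,1) -> caps B=0 W=0
Move 3: B@(0,0) -> caps B=0 W=0
Move 4: W@(0,3) -> caps B=0 W=0
Move 5: B@(1,3) -> caps B=1 W=0
Move 6: W@(3,1) -> caps B=1 W=0
Move 7: B@(2,0) -> caps B=1 W=0
Move 8: W@(3,0) -> caps B=1 W=0
Move 9: B@(2,2) -> caps B=1 W=0

Answer: B.B.
...B
BWB.
WW..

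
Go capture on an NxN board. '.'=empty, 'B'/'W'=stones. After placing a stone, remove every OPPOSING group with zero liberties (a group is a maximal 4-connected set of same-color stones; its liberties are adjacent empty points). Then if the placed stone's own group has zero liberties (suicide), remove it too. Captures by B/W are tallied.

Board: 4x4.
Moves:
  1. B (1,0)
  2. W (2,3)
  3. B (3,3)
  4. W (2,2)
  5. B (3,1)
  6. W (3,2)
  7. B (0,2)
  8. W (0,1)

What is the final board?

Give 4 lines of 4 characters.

Move 1: B@(1,0) -> caps B=0 W=0
Move 2: W@(2,3) -> caps B=0 W=0
Move 3: B@(3,3) -> caps B=0 W=0
Move 4: W@(2,2) -> caps B=0 W=0
Move 5: B@(3,1) -> caps B=0 W=0
Move 6: W@(3,2) -> caps B=0 W=1
Move 7: B@(0,2) -> caps B=0 W=1
Move 8: W@(0,1) -> caps B=0 W=1

Answer: .WB.
B...
..WW
.BW.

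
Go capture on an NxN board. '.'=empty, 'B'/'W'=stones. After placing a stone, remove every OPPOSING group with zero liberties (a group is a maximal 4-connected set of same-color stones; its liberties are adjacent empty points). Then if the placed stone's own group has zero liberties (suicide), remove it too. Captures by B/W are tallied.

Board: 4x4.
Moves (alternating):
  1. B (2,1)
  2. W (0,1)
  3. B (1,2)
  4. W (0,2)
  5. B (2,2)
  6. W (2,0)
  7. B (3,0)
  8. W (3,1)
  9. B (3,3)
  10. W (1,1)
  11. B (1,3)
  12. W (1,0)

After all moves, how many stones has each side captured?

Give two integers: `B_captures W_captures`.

Move 1: B@(2,1) -> caps B=0 W=0
Move 2: W@(0,1) -> caps B=0 W=0
Move 3: B@(1,2) -> caps B=0 W=0
Move 4: W@(0,2) -> caps B=0 W=0
Move 5: B@(2,2) -> caps B=0 W=0
Move 6: W@(2,0) -> caps B=0 W=0
Move 7: B@(3,0) -> caps B=0 W=0
Move 8: W@(3,1) -> caps B=0 W=1
Move 9: B@(3,3) -> caps B=0 W=1
Move 10: W@(1,1) -> caps B=0 W=1
Move 11: B@(1,3) -> caps B=0 W=1
Move 12: W@(1,0) -> caps B=0 W=1

Answer: 0 1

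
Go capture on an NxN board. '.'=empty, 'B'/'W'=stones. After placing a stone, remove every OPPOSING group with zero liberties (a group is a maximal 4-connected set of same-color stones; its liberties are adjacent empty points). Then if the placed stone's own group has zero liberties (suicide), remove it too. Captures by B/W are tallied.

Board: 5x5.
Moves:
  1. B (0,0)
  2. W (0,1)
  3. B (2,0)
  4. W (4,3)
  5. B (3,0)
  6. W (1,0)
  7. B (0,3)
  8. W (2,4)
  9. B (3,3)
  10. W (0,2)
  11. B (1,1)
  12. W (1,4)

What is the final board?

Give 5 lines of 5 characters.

Move 1: B@(0,0) -> caps B=0 W=0
Move 2: W@(0,1) -> caps B=0 W=0
Move 3: B@(2,0) -> caps B=0 W=0
Move 4: W@(4,3) -> caps B=0 W=0
Move 5: B@(3,0) -> caps B=0 W=0
Move 6: W@(1,0) -> caps B=0 W=1
Move 7: B@(0,3) -> caps B=0 W=1
Move 8: W@(2,4) -> caps B=0 W=1
Move 9: B@(3,3) -> caps B=0 W=1
Move 10: W@(0,2) -> caps B=0 W=1
Move 11: B@(1,1) -> caps B=0 W=1
Move 12: W@(1,4) -> caps B=0 W=1

Answer: .WWB.
WB..W
B...W
B..B.
...W.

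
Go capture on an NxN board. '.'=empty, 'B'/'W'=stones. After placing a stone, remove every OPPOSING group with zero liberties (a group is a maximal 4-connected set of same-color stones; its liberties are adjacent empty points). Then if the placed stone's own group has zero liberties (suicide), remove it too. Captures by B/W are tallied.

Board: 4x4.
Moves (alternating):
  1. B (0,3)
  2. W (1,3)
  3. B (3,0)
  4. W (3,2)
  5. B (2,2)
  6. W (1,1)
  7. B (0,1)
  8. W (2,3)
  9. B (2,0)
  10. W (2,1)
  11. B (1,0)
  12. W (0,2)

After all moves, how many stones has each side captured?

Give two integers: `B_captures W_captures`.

Answer: 0 1

Derivation:
Move 1: B@(0,3) -> caps B=0 W=0
Move 2: W@(1,3) -> caps B=0 W=0
Move 3: B@(3,0) -> caps B=0 W=0
Move 4: W@(3,2) -> caps B=0 W=0
Move 5: B@(2,2) -> caps B=0 W=0
Move 6: W@(1,1) -> caps B=0 W=0
Move 7: B@(0,1) -> caps B=0 W=0
Move 8: W@(2,3) -> caps B=0 W=0
Move 9: B@(2,0) -> caps B=0 W=0
Move 10: W@(2,1) -> caps B=0 W=0
Move 11: B@(1,0) -> caps B=0 W=0
Move 12: W@(0,2) -> caps B=0 W=1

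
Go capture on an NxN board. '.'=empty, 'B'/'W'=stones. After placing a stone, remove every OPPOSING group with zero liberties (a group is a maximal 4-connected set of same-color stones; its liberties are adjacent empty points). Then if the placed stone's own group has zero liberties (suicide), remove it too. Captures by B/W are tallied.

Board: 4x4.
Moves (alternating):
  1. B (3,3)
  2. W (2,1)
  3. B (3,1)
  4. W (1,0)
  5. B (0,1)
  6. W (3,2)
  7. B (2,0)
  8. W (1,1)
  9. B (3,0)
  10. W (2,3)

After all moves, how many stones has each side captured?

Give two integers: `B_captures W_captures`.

Move 1: B@(3,3) -> caps B=0 W=0
Move 2: W@(2,1) -> caps B=0 W=0
Move 3: B@(3,1) -> caps B=0 W=0
Move 4: W@(1,0) -> caps B=0 W=0
Move 5: B@(0,1) -> caps B=0 W=0
Move 6: W@(3,2) -> caps B=0 W=0
Move 7: B@(2,0) -> caps B=0 W=0
Move 8: W@(1,1) -> caps B=0 W=0
Move 9: B@(3,0) -> caps B=0 W=0
Move 10: W@(2,3) -> caps B=0 W=1

Answer: 0 1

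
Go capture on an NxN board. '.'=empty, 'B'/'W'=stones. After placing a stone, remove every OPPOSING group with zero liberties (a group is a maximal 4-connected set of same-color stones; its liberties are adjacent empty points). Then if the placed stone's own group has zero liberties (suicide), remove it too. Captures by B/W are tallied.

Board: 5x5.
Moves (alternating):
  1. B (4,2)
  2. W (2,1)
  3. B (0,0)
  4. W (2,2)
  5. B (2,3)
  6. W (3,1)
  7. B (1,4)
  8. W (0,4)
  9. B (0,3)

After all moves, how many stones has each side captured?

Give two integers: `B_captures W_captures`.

Move 1: B@(4,2) -> caps B=0 W=0
Move 2: W@(2,1) -> caps B=0 W=0
Move 3: B@(0,0) -> caps B=0 W=0
Move 4: W@(2,2) -> caps B=0 W=0
Move 5: B@(2,3) -> caps B=0 W=0
Move 6: W@(3,1) -> caps B=0 W=0
Move 7: B@(1,4) -> caps B=0 W=0
Move 8: W@(0,4) -> caps B=0 W=0
Move 9: B@(0,3) -> caps B=1 W=0

Answer: 1 0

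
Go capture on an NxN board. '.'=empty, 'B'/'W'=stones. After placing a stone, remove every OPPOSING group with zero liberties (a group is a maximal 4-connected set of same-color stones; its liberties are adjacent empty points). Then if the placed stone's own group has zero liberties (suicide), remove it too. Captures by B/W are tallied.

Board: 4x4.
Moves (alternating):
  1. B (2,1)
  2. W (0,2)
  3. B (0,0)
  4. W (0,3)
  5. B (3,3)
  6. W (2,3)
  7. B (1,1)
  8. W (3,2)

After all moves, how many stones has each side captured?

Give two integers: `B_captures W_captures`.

Move 1: B@(2,1) -> caps B=0 W=0
Move 2: W@(0,2) -> caps B=0 W=0
Move 3: B@(0,0) -> caps B=0 W=0
Move 4: W@(0,3) -> caps B=0 W=0
Move 5: B@(3,3) -> caps B=0 W=0
Move 6: W@(2,3) -> caps B=0 W=0
Move 7: B@(1,1) -> caps B=0 W=0
Move 8: W@(3,2) -> caps B=0 W=1

Answer: 0 1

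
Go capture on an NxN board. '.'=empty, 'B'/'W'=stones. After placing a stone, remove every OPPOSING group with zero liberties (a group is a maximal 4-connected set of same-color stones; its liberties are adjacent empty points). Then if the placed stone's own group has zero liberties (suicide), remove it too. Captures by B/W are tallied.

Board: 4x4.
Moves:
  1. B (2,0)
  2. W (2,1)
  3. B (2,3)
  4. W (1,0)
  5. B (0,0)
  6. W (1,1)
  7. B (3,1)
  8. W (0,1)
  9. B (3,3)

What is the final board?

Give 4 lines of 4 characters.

Answer: .W..
WW..
BW.B
.B.B

Derivation:
Move 1: B@(2,0) -> caps B=0 W=0
Move 2: W@(2,1) -> caps B=0 W=0
Move 3: B@(2,3) -> caps B=0 W=0
Move 4: W@(1,0) -> caps B=0 W=0
Move 5: B@(0,0) -> caps B=0 W=0
Move 6: W@(1,1) -> caps B=0 W=0
Move 7: B@(3,1) -> caps B=0 W=0
Move 8: W@(0,1) -> caps B=0 W=1
Move 9: B@(3,3) -> caps B=0 W=1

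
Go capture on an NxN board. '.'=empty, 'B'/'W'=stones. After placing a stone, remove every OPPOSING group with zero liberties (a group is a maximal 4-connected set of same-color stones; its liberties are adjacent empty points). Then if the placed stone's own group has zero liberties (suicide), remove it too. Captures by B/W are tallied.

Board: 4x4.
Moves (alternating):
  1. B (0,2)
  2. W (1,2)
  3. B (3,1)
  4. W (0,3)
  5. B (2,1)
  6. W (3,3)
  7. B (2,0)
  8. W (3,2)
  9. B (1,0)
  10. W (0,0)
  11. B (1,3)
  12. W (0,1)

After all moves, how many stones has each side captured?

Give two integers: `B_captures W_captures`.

Move 1: B@(0,2) -> caps B=0 W=0
Move 2: W@(1,2) -> caps B=0 W=0
Move 3: B@(3,1) -> caps B=0 W=0
Move 4: W@(0,3) -> caps B=0 W=0
Move 5: B@(2,1) -> caps B=0 W=0
Move 6: W@(3,3) -> caps B=0 W=0
Move 7: B@(2,0) -> caps B=0 W=0
Move 8: W@(3,2) -> caps B=0 W=0
Move 9: B@(1,0) -> caps B=0 W=0
Move 10: W@(0,0) -> caps B=0 W=0
Move 11: B@(1,3) -> caps B=1 W=0
Move 12: W@(0,1) -> caps B=1 W=0

Answer: 1 0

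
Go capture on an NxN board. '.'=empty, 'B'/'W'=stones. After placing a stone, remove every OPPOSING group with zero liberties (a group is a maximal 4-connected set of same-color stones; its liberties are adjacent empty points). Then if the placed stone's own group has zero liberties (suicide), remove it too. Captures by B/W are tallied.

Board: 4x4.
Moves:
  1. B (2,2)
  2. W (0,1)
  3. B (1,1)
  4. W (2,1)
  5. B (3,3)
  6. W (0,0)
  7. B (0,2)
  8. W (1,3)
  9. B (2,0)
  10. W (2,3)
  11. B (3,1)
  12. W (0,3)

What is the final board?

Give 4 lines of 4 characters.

Answer: WWBW
.B.W
B.BW
.B.B

Derivation:
Move 1: B@(2,2) -> caps B=0 W=0
Move 2: W@(0,1) -> caps B=0 W=0
Move 3: B@(1,1) -> caps B=0 W=0
Move 4: W@(2,1) -> caps B=0 W=0
Move 5: B@(3,3) -> caps B=0 W=0
Move 6: W@(0,0) -> caps B=0 W=0
Move 7: B@(0,2) -> caps B=0 W=0
Move 8: W@(1,3) -> caps B=0 W=0
Move 9: B@(2,0) -> caps B=0 W=0
Move 10: W@(2,3) -> caps B=0 W=0
Move 11: B@(3,1) -> caps B=1 W=0
Move 12: W@(0,3) -> caps B=1 W=0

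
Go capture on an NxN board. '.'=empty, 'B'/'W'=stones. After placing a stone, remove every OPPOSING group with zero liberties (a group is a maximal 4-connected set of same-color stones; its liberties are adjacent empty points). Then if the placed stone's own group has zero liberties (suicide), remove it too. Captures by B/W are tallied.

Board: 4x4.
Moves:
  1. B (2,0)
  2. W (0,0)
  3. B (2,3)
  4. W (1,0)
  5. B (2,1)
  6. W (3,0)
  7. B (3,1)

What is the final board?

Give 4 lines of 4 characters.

Move 1: B@(2,0) -> caps B=0 W=0
Move 2: W@(0,0) -> caps B=0 W=0
Move 3: B@(2,3) -> caps B=0 W=0
Move 4: W@(1,0) -> caps B=0 W=0
Move 5: B@(2,1) -> caps B=0 W=0
Move 6: W@(3,0) -> caps B=0 W=0
Move 7: B@(3,1) -> caps B=1 W=0

Answer: W...
W...
BB.B
.B..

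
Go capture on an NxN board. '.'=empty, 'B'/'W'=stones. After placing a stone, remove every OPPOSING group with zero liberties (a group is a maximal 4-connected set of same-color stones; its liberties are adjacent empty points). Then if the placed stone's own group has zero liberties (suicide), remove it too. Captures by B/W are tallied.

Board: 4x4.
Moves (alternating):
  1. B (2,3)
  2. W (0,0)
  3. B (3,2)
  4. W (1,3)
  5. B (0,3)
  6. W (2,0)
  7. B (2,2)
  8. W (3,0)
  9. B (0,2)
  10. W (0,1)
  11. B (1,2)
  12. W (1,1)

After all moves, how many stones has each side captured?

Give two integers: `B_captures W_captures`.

Answer: 1 0

Derivation:
Move 1: B@(2,3) -> caps B=0 W=0
Move 2: W@(0,0) -> caps B=0 W=0
Move 3: B@(3,2) -> caps B=0 W=0
Move 4: W@(1,3) -> caps B=0 W=0
Move 5: B@(0,3) -> caps B=0 W=0
Move 6: W@(2,0) -> caps B=0 W=0
Move 7: B@(2,2) -> caps B=0 W=0
Move 8: W@(3,0) -> caps B=0 W=0
Move 9: B@(0,2) -> caps B=0 W=0
Move 10: W@(0,1) -> caps B=0 W=0
Move 11: B@(1,2) -> caps B=1 W=0
Move 12: W@(1,1) -> caps B=1 W=0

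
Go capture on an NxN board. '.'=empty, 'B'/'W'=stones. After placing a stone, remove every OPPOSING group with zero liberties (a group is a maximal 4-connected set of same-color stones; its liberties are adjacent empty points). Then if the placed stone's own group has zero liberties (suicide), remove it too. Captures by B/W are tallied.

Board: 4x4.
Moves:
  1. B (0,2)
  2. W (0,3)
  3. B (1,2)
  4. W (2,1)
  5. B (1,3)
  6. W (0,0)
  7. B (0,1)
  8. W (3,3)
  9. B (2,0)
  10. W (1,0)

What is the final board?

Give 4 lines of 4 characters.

Answer: WBB.
W.BB
BW..
...W

Derivation:
Move 1: B@(0,2) -> caps B=0 W=0
Move 2: W@(0,3) -> caps B=0 W=0
Move 3: B@(1,2) -> caps B=0 W=0
Move 4: W@(2,1) -> caps B=0 W=0
Move 5: B@(1,3) -> caps B=1 W=0
Move 6: W@(0,0) -> caps B=1 W=0
Move 7: B@(0,1) -> caps B=1 W=0
Move 8: W@(3,3) -> caps B=1 W=0
Move 9: B@(2,0) -> caps B=1 W=0
Move 10: W@(1,0) -> caps B=1 W=0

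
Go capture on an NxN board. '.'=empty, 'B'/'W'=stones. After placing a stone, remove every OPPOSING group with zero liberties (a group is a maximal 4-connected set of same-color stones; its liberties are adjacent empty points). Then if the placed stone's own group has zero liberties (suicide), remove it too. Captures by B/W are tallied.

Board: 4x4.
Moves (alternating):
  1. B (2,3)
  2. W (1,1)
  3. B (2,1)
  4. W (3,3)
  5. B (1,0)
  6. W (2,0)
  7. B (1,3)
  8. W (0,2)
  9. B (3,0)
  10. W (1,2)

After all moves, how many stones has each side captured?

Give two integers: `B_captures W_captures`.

Answer: 1 0

Derivation:
Move 1: B@(2,3) -> caps B=0 W=0
Move 2: W@(1,1) -> caps B=0 W=0
Move 3: B@(2,1) -> caps B=0 W=0
Move 4: W@(3,3) -> caps B=0 W=0
Move 5: B@(1,0) -> caps B=0 W=0
Move 6: W@(2,0) -> caps B=0 W=0
Move 7: B@(1,3) -> caps B=0 W=0
Move 8: W@(0,2) -> caps B=0 W=0
Move 9: B@(3,0) -> caps B=1 W=0
Move 10: W@(1,2) -> caps B=1 W=0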